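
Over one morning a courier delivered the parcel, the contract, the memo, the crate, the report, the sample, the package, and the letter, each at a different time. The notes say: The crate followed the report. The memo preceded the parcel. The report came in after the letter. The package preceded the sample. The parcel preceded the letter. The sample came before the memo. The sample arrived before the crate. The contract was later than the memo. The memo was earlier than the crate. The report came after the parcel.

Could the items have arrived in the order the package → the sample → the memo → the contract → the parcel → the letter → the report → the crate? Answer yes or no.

Check each stated constraint against the proposed order — e.g. the memo is ahead of the crate; the sample is ahead of the crate. Every pair is in the required order; nothing is violated.

yes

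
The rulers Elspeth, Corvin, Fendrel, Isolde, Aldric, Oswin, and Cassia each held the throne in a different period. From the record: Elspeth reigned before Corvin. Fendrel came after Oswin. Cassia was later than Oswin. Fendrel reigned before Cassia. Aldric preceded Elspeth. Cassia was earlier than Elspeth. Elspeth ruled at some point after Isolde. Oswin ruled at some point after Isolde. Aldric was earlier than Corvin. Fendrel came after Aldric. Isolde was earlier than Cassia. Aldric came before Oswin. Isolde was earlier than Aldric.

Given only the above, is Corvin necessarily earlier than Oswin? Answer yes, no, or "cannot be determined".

Tracing the constraints gives Oswin → Cassia → Elspeth → Corvin, so Oswin must come before Corvin.
That means Corvin cannot be before Oswin.

no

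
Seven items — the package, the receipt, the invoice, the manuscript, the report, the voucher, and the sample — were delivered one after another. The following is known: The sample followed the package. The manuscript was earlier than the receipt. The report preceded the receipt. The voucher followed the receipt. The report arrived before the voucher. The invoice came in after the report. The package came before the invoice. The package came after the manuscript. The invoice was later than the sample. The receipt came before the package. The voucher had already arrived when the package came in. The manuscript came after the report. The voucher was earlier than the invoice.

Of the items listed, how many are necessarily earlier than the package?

Directly stated before the package: the manuscript, the receipt, and the voucher.
The report reaches the package via the report → the voucher → the package.
No chain forces the invoice (or any of the others) ahead of the package.
That's the manuscript, the receipt, the report, and the voucher — 4 in all.

4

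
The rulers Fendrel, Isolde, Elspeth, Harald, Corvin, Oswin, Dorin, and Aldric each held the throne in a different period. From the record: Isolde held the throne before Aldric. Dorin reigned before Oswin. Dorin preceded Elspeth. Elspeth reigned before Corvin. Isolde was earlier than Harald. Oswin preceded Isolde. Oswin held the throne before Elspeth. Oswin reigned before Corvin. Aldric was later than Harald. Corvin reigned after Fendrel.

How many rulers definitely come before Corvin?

4

Directly stated before Corvin: Elspeth, Fendrel, and Oswin.
Dorin reaches Corvin via Dorin → Oswin → Corvin.
That's Dorin, Elspeth, Fendrel, and Oswin — 4 in all.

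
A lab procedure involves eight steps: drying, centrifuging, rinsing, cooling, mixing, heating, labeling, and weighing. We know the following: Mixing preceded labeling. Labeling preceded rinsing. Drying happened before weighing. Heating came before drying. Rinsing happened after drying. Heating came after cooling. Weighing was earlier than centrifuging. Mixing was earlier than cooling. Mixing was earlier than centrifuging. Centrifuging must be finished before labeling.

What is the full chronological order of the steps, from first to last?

The constraints fix every adjacent pair, so only one ordering works:
mixing → cooling → heating → drying → weighing → centrifuging → labeling → rinsing.

mixing, cooling, heating, drying, weighing, centrifuging, labeling, rinsing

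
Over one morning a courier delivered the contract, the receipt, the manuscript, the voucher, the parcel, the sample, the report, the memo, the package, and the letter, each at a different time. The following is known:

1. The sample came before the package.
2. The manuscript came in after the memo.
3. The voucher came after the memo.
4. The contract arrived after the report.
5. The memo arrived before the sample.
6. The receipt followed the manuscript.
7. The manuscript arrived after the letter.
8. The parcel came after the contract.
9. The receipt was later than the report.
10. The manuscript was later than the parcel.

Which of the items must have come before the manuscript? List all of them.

the contract, the letter, the memo, the parcel, the report

Directly stated before the manuscript: the letter, the memo, and the parcel.
The contract reaches the manuscript via the contract → the parcel → the manuscript.
The report reaches the manuscript via the report → the contract → the parcel → the manuscript.
No chain forces the receipt (or any of the others) ahead of the manuscript.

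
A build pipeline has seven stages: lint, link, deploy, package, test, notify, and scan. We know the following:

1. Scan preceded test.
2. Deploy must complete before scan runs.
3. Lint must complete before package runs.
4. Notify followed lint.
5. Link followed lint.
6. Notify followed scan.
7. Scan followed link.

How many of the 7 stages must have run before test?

4

Directly stated before test: scan.
Deploy reaches test via deploy → scan → test.
Link reaches test via link → scan → test.
Lint reaches test via lint → link → scan → test.
That's deploy, link, lint, and scan — 4 in all.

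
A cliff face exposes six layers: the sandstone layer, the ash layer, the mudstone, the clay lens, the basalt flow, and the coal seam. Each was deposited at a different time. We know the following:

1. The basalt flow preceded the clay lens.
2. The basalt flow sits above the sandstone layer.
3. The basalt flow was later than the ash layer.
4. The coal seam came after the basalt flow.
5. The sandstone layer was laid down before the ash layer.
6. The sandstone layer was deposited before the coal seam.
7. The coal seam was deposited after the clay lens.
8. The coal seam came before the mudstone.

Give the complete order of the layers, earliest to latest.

the sandstone layer, the ash layer, the basalt flow, the clay lens, the coal seam, the mudstone

The constraints fix every adjacent pair, so only one ordering works:
the sandstone layer → the ash layer → the basalt flow → the clay lens → the coal seam → the mudstone.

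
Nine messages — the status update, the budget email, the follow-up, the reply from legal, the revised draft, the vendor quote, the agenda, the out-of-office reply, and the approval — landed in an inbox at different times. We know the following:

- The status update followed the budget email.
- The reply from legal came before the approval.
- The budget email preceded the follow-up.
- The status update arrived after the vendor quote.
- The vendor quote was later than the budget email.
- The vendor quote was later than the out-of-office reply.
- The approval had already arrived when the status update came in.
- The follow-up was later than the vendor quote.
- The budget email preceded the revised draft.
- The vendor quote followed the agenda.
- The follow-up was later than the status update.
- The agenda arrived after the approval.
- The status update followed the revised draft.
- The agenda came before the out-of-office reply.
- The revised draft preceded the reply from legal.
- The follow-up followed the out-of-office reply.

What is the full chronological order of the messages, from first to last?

the budget email, the revised draft, the reply from legal, the approval, the agenda, the out-of-office reply, the vendor quote, the status update, the follow-up

The constraints fix every adjacent pair, so only one ordering works:
the budget email → the revised draft → the reply from legal → the approval → the agenda → the out-of-office reply → the vendor quote → the status update → the follow-up.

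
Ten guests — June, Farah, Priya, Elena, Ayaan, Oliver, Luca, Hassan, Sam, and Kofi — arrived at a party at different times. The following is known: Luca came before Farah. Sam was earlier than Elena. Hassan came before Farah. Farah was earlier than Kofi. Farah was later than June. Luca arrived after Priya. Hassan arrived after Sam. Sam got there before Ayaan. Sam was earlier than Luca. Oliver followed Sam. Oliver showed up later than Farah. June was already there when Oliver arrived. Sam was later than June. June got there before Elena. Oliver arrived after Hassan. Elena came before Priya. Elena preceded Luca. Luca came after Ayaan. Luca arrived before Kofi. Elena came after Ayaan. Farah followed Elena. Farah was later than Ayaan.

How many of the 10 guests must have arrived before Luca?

Directly stated before Luca: Ayaan, Elena, Priya, and Sam.
June reaches Luca via June → Sam → Luca.
That's Ayaan, Elena, June, Priya, and Sam — 5 in all.

5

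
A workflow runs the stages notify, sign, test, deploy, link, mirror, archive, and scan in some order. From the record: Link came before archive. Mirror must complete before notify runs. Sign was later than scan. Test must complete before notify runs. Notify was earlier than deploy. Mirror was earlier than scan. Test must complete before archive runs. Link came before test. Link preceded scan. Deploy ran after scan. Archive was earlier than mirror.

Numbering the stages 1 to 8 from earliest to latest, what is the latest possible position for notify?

Notify must come before deploy — 1 stage forced after it.
Everything else can be placed before notify in some valid order, so notify can sit as late as position 8 − 1 = 7.

7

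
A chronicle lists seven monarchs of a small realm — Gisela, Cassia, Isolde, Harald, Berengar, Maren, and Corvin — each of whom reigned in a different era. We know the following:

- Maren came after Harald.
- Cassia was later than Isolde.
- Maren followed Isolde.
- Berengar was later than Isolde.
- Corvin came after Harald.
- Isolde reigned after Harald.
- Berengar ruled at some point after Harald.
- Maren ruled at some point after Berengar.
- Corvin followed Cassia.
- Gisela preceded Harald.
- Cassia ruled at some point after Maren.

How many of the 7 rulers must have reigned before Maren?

4

Directly stated before Maren: Berengar, Harald, and Isolde.
Gisela reaches Maren via Gisela → Harald → Maren.
No chain forces Cassia (or any of the others) ahead of Maren.
That's Berengar, Gisela, Harald, and Isolde — 4 in all.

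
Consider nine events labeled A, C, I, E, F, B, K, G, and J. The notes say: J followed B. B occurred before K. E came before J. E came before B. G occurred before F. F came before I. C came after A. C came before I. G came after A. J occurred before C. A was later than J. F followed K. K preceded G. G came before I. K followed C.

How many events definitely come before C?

4

Directly stated before C: A and J.
B reaches C via B → J → C.
E reaches C via E → J → C.
That's A, B, E, and J — 4 in all.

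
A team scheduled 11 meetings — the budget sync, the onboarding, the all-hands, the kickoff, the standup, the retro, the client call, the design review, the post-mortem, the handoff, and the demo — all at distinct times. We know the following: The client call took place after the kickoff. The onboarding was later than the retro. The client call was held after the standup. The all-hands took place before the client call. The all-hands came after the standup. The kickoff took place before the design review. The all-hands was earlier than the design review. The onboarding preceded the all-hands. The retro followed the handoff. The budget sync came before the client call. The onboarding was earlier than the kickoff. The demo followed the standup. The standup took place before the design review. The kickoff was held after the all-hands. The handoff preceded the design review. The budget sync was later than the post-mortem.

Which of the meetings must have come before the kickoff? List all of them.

Directly stated before the kickoff: the all-hands and the onboarding.
The handoff reaches the kickoff via the handoff → the retro → the onboarding → the kickoff.
The retro reaches the kickoff via the retro → the onboarding → the kickoff.
The standup reaches the kickoff via the standup → the all-hands → the kickoff.

the all-hands, the handoff, the onboarding, the retro, the standup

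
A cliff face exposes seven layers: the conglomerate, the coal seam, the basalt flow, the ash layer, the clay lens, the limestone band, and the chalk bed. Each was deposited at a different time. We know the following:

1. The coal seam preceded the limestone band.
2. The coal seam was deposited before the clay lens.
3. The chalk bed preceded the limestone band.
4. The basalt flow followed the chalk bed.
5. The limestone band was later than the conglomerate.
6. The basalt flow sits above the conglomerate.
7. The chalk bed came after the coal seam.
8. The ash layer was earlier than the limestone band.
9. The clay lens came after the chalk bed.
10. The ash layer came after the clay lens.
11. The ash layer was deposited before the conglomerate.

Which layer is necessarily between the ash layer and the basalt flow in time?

the conglomerate

Tracing the constraints gives the ash layer → the conglomerate → the basalt flow, so the conglomerate sits after the ash layer and before the basalt flow.
No other layer is forced both after the ash layer and before the basalt flow.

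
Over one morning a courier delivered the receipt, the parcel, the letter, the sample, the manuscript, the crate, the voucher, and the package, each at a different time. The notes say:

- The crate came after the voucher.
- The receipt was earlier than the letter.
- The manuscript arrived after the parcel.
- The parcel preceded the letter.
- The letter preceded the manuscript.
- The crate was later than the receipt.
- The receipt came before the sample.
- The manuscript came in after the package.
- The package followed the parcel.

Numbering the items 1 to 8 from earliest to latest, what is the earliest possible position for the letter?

The parcel and the receipt must both come before the letter — 2 forced predecessors.
Nothing else is forced ahead of the letter, so its earliest slot is position 2 + 1 = 3.

3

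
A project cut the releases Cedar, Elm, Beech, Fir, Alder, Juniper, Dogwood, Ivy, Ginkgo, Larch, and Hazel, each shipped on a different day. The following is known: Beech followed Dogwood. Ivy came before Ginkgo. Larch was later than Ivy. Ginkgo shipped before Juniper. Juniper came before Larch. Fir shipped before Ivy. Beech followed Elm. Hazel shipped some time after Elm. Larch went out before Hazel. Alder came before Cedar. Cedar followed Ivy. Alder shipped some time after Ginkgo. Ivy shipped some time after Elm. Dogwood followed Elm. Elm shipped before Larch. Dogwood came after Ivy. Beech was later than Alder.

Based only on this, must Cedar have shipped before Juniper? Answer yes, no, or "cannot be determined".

cannot be determined

No chain of stated constraints runs from Cedar to Juniper, and none runs from Juniper to Cedar either.
So the relative order of Cedar and Juniper is not fixed by the given facts.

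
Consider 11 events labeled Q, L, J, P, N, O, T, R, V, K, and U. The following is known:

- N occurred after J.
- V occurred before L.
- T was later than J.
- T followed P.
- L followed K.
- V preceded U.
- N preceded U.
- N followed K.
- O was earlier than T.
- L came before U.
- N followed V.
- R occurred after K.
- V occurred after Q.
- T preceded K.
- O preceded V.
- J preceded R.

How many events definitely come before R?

Directly stated before R: J and K.
O reaches R via O → T → K → R.
P reaches R via P → T → K → R.
T reaches R via T → K → R.
No chain forces V (or any of the others) ahead of R.
That's J, K, O, P, and T — 5 in all.

5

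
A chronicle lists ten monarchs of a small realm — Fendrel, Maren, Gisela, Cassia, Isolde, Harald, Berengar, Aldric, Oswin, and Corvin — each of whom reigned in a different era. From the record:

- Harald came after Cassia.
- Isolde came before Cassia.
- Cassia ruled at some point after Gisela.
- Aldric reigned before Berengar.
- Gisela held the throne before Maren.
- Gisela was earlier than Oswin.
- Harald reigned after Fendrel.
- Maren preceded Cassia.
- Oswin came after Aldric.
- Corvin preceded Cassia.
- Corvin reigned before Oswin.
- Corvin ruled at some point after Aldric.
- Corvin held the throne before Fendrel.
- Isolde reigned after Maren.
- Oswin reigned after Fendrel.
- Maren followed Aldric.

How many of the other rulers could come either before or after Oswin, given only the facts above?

Forced before Oswin: Aldric, Corvin, Fendrel, and Gisela.
That leaves Berengar, Cassia, Harald, Isolde, and Maren with no forced order relative to Oswin — 5.

5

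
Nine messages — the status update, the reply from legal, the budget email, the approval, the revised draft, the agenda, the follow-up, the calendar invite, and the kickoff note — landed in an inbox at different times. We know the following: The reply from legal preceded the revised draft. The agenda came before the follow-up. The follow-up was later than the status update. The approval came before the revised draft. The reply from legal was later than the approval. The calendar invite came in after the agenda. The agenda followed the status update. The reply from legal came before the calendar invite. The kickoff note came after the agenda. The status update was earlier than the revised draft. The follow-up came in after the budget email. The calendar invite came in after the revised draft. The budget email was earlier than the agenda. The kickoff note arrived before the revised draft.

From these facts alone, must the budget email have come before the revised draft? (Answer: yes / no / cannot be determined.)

Chain the constraints: the budget email → the agenda → the kickoff note → the revised draft. Each link is directly stated, so the budget email comes before the revised draft.

yes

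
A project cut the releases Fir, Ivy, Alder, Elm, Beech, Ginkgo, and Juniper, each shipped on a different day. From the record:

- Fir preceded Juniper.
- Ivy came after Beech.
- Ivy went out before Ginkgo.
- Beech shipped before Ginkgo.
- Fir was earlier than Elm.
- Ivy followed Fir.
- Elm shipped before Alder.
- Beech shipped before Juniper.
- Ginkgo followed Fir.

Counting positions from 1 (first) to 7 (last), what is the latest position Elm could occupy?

6

Elm must come before Alder — 1 release forced after it.
Everything else can be placed before Elm in some valid order, so Elm can sit as late as position 7 − 1 = 6.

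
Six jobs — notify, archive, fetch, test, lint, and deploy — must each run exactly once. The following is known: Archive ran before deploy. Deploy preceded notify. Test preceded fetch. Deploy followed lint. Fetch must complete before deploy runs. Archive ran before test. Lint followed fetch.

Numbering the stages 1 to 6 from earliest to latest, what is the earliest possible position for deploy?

5

Archive, fetch, lint, and test must all come before deploy — 4 forced predecessors.
Nothing else is forced ahead of deploy, so its earliest slot is position 4 + 1 = 5.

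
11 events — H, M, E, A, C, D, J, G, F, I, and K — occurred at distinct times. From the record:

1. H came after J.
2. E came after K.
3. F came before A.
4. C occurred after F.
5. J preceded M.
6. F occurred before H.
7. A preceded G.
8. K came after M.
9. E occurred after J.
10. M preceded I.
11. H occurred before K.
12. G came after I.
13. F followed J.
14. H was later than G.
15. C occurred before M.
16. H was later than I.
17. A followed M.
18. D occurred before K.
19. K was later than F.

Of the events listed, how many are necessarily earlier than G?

6

Directly stated before G: A and I.
C reaches G via C → M → I → G.
F reaches G via F → A → G.
J reaches G via J → M → I → G.
Likewise M reaches G by chaining the stated constraints.
No chain forces H (or any of the others) ahead of G.
That's A, C, F, I, J, and M — 6 in all.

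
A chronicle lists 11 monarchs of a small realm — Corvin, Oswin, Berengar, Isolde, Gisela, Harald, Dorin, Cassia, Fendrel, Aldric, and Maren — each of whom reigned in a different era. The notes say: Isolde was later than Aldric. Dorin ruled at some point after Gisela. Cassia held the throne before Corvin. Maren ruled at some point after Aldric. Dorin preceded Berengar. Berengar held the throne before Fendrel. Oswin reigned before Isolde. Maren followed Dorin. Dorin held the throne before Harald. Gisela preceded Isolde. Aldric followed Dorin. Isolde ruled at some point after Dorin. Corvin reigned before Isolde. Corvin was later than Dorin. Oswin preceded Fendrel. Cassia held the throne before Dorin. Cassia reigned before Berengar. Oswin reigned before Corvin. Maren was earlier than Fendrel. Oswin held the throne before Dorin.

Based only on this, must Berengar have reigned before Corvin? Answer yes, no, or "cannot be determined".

No chain of stated constraints runs from Berengar to Corvin, and none runs from Corvin to Berengar either.
So the relative order of Berengar and Corvin is not fixed by the given facts.

cannot be determined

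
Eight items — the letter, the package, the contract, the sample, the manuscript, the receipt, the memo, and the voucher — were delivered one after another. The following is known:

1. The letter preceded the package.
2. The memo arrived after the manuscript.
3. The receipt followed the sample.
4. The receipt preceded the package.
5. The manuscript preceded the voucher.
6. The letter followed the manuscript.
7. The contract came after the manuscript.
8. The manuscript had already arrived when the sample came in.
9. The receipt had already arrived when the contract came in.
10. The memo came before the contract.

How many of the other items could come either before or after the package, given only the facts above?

Forced before the package: the letter, the manuscript, the receipt, and the sample.
That leaves the contract, the memo, and the voucher with no forced order relative to the package — 3.

3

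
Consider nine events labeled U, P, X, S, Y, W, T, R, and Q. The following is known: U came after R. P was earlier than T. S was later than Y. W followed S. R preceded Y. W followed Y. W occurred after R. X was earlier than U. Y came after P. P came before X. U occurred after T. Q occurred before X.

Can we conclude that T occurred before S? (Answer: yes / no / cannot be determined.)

No chain of stated constraints runs from T to S, and none runs from S to T either.
So the relative order of T and S is not fixed by the given facts.

cannot be determined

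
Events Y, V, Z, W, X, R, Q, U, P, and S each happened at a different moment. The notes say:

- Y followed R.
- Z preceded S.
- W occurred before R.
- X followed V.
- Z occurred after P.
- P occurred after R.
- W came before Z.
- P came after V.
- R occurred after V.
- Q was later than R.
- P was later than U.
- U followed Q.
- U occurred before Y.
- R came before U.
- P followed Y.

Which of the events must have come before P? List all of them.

Directly stated before P: R, U, V, and Y.
Q reaches P via Q → U → P.
W reaches P via W → R → P.
No chain forces S (or any of the others) ahead of P.

Q, R, U, V, W, Y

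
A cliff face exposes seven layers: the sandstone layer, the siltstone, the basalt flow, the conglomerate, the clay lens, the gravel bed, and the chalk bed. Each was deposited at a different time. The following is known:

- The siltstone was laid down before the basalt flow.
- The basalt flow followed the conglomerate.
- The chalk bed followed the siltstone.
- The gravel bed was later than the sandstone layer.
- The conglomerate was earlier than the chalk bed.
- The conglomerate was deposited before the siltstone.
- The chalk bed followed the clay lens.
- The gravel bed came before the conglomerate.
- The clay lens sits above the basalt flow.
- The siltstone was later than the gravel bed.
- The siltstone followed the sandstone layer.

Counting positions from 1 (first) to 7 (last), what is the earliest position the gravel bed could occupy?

2

The sandstone layer must come before the gravel bed — 1 forced predecessor.
Nothing else is forced ahead of the gravel bed, so its earliest slot is position 1 + 1 = 2.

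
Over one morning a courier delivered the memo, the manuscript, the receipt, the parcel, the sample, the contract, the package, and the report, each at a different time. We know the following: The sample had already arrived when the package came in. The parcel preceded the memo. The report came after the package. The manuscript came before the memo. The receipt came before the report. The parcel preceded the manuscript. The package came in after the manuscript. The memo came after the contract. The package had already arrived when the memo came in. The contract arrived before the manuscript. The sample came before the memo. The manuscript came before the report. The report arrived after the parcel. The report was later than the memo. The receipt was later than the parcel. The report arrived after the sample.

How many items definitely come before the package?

Directly stated before the package: the manuscript and the sample.
The contract reaches the package via the contract → the manuscript → the package.
The parcel reaches the package via the parcel → the manuscript → the package.
No chain forces the receipt (or any of the others) ahead of the package.
That's the contract, the manuscript, the parcel, and the sample — 4 in all.

4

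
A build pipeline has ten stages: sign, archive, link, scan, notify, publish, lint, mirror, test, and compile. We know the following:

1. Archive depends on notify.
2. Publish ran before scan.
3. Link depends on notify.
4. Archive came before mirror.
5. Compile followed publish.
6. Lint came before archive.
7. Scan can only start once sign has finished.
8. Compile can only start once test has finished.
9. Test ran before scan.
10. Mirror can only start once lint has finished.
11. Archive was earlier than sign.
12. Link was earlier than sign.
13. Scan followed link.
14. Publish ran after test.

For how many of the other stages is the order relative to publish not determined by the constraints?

Forced before publish: test; forced after publish: compile and scan.
That leaves archive, link, lint, mirror, notify, and sign with no forced order relative to publish — 6.

6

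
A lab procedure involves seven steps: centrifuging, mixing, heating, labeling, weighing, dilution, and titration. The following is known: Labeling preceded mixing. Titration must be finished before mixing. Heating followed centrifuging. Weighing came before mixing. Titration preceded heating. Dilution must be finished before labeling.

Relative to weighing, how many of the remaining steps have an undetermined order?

5

Forced after weighing: mixing.
That leaves centrifuging, dilution, heating, labeling, and titration with no forced order relative to weighing — 5.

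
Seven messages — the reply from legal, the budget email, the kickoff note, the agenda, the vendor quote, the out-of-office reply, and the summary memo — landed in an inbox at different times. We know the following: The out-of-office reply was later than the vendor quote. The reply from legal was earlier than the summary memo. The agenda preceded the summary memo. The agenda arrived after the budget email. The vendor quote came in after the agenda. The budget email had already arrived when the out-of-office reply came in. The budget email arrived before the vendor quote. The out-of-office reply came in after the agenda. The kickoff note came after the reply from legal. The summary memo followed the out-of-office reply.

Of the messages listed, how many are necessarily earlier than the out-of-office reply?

Directly stated before the out-of-office reply: the agenda, the budget email, and the vendor quote.
No chain forces the reply from legal (or any of the others) ahead of the out-of-office reply.
That's the agenda, the budget email, and the vendor quote — 3 in all.

3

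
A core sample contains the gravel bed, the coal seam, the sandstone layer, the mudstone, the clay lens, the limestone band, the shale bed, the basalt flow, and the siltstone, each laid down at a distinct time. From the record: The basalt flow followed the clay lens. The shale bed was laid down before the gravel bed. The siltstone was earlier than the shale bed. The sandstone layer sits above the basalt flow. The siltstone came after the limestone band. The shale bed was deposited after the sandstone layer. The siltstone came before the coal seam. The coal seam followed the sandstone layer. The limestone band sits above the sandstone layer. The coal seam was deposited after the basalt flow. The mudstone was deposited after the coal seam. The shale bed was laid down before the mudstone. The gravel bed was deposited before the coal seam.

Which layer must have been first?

the clay lens

The clay lens has a chain of constraints placing it before every other layer, so the clay lens must be first.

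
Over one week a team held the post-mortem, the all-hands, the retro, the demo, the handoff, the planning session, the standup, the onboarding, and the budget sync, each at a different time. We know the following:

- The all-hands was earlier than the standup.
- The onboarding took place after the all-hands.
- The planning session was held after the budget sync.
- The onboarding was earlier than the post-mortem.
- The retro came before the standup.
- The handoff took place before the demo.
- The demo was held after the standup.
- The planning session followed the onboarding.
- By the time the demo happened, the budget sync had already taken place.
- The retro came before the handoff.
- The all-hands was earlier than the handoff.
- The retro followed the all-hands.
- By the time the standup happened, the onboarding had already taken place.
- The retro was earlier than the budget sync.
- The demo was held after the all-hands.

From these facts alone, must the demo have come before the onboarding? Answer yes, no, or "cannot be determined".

Tracing the constraints gives the onboarding → the standup → the demo, so the onboarding must come before the demo.
That means the demo cannot be before the onboarding.

no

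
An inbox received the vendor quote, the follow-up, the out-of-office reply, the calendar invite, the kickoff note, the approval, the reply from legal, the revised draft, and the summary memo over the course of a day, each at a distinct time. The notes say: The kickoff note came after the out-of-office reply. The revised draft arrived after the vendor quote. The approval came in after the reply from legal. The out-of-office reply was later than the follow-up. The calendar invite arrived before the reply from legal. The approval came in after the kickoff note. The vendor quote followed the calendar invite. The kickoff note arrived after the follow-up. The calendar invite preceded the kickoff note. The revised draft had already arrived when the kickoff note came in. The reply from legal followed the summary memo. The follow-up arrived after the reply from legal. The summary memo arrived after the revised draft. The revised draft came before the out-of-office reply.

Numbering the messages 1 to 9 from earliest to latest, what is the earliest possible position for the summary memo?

4

The calendar invite, the revised draft, and the vendor quote must all come before the summary memo — 3 forced predecessors.
Nothing else is forced ahead of the summary memo, so its earliest slot is position 3 + 1 = 4.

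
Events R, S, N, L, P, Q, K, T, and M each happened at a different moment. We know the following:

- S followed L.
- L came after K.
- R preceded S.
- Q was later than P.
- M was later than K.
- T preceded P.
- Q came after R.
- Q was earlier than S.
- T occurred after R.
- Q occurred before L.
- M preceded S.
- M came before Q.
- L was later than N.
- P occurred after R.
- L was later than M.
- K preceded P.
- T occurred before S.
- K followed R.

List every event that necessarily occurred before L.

Directly stated before L: K, M, N, and Q.
P reaches L via P → Q → L.
R reaches L via R → Q → L.
T reaches L via T → P → Q → L.
No chain forces S ahead of L.

K, M, N, P, Q, R, T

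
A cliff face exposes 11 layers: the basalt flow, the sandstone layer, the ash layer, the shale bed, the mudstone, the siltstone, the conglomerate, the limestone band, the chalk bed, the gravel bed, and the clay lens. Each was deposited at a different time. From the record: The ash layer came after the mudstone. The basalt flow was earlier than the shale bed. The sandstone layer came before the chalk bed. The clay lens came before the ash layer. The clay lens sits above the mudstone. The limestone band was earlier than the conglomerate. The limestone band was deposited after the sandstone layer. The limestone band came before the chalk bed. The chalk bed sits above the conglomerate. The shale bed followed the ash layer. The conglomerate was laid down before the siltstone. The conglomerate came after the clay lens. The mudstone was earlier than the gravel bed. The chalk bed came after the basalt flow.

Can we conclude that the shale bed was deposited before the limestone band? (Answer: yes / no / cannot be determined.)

cannot be determined

No chain of stated constraints runs from the shale bed to the limestone band, and none runs from the limestone band to the shale bed either.
So the relative order of the shale bed and the limestone band is not fixed by the given facts.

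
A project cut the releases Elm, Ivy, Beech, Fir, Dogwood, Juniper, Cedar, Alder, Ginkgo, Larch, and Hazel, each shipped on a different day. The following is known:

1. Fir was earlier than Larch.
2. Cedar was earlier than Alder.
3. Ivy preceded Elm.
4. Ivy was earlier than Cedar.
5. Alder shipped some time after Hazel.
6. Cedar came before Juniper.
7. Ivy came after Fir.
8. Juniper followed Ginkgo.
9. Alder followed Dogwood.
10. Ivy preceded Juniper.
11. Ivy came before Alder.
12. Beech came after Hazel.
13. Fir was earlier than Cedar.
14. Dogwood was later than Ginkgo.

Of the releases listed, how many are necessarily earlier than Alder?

6

Directly stated before Alder: Cedar, Dogwood, Hazel, and Ivy.
Fir reaches Alder via Fir → Ivy → Alder.
Ginkgo reaches Alder via Ginkgo → Dogwood → Alder.
No chain forces Larch (or any of the others) ahead of Alder.
That's Cedar, Dogwood, Fir, Ginkgo, Hazel, and Ivy — 6 in all.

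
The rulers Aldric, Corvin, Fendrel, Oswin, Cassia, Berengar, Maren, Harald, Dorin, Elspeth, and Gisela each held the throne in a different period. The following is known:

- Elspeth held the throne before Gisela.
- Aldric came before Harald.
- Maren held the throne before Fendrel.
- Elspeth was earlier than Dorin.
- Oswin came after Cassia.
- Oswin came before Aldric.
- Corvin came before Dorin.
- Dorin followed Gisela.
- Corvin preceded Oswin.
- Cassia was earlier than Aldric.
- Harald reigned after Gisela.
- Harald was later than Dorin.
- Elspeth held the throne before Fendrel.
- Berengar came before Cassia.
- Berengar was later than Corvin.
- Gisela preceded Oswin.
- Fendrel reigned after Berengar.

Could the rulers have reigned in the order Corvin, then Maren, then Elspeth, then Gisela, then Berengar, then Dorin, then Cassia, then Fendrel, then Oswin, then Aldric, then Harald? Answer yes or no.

Check each stated constraint against the proposed order — e.g. Gisela is ahead of Harald; Corvin is ahead of Oswin. Every pair is in the required order; nothing is violated.

yes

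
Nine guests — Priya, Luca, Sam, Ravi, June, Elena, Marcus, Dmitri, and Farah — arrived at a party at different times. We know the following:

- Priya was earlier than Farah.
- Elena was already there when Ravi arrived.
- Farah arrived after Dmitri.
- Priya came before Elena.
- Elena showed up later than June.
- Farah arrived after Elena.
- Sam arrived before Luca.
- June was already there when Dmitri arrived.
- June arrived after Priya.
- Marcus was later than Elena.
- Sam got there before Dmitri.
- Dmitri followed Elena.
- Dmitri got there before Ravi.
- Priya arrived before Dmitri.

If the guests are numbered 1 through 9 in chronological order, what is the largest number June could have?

June must come before Dmitri, Elena, Farah, Marcus, and Ravi — 5 guests forced after them.
Everything else can be placed before June in some valid order, so June can sit as late as position 9 − 5 = 4.

4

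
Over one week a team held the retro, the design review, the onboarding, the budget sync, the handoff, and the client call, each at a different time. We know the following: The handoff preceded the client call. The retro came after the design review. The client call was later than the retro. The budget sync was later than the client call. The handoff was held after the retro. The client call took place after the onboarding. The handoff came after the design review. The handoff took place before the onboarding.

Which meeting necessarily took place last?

Every other meeting has a chain of constraints placing it before the budget sync, so the budget sync is last.

the budget sync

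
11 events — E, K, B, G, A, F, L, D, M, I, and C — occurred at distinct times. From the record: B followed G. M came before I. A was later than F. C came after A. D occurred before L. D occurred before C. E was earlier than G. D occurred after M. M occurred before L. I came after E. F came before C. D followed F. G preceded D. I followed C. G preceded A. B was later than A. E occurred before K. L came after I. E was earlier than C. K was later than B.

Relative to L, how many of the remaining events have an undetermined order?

Forced before L: A, C, D, E, F, G, I, and M.
That leaves B and K with no forced order relative to L — 2.

2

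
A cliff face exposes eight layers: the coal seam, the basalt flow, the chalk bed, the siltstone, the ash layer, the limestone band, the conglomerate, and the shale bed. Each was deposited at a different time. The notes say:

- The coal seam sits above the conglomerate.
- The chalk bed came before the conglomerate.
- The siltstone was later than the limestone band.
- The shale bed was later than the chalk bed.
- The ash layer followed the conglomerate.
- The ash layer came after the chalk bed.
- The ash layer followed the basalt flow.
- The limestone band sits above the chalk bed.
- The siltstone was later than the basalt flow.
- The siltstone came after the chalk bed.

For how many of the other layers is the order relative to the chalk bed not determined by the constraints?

1

Forced after the chalk bed: the ash layer, the coal seam, the conglomerate, the limestone band, the shale bed, and the siltstone.
That leaves the basalt flow with no forced order relative to the chalk bed — 1.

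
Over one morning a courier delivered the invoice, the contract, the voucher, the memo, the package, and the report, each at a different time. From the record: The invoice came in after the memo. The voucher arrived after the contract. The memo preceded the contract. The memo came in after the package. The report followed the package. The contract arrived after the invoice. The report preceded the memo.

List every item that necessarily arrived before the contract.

Directly stated before the contract: the invoice and the memo.
The package reaches the contract via the package → the memo → the contract.
The report reaches the contract via the report → the memo → the contract.
No chain forces the voucher ahead of the contract.

the invoice, the memo, the package, the report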